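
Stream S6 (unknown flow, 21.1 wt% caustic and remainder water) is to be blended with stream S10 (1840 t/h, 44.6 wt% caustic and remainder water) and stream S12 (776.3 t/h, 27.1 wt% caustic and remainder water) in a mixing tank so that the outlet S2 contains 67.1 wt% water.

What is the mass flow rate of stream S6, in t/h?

Let S6 be the unknown flow. Total out = 2616.3 + S6.
water balance: 1585.3 + 0.789·S6 = 0.671·(2616.3 + S6)
(0.789 − 0.671)·S6 = 0.671×2616.3 − 1585.3 = 170.25
S6 = 170.25 / 0.118 = 1442.8 t/h

1443 t/h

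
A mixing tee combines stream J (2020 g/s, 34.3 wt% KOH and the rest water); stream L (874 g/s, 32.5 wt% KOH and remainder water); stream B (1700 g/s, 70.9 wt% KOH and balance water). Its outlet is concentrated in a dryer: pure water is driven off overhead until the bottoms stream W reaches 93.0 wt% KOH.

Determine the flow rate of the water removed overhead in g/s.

2248 g/s

KOH entering = 2020×0.343 + 874×0.325 + 1700×0.709 = 2182.2 g/s.
All KOH reports to W, so W = 2182.2/0.930 = 2346.5 g/s.
Total feed = 4594 g/s; overhead = 4594 − 2346.5 = 2247.5 g/s.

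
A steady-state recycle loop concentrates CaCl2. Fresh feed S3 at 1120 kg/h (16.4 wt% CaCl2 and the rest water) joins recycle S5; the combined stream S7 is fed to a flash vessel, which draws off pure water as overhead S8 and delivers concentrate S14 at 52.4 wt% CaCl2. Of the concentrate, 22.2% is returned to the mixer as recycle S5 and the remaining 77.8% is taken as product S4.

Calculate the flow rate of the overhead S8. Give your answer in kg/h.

Overall CaCl2 balance (none leaves overhead): CaCl2 in fresh feed = CaCl2 in product, i.e. 1120×0.164 = (1−0.222)·S14·0.524.
S14 = 183.68/(0.524×0.778) = 450.56 kg/h.
Recycle S5 = 0.222×450.56 = 100.02 kg/h.
Combined feed S7 = 1120 + 100.02 = 1220 kg/h.
Overhead S8 = S7 − S14 = 1220 − 450.56 = 769.47 kg/h.

769.5 kg/h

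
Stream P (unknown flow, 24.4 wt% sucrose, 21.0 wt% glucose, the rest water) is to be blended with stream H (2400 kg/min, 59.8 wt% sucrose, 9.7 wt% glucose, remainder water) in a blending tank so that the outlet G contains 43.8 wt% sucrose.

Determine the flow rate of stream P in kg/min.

1979 kg/min

Let P be the unknown flow. Total out = 2400 + P.
sucrose balance: 1435.2 + 0.244·P = 0.438·(2400 + P)
(0.244 − 0.438)·P = 0.438×2400 − 1435.2 = -384
P = -384 / -0.194 = 1979.4 kg/min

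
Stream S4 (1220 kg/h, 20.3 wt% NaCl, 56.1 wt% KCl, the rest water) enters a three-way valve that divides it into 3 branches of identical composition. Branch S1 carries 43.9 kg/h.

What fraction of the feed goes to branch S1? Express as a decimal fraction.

Fraction to S1 = 43.9/1220 = 0.0360.

0.036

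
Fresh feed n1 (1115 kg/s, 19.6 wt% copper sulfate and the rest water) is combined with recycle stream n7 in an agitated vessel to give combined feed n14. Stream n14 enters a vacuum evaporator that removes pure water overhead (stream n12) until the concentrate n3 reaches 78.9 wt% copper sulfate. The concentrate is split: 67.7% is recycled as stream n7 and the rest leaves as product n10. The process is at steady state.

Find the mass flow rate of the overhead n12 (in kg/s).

Overall copper sulfate balance (none leaves overhead): copper sulfate in fresh feed = copper sulfate in product, i.e. 1115×0.196 = (1−0.677)·n3·0.789.
n3 = 218.54/(0.789×0.323) = 857.53 kg/s.
Recycle n7 = 0.677×857.53 = 580.55 kg/s.
Combined feed n14 = 1115 + 580.55 = 1695.6 kg/s.
Overhead n12 = n14 − n3 = 1695.6 − 857.53 = 838.02 kg/s.

838 kg/s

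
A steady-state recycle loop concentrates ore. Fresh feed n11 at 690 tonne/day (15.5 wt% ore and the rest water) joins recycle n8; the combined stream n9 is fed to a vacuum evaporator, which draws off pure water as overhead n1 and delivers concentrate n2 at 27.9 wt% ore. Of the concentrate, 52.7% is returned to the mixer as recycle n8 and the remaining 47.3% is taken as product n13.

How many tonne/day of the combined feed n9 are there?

Overall ore balance (none leaves overhead): ore in fresh feed = ore in product, i.e. 690×0.155 = (1−0.527)·n2·0.279.
n2 = 106.95/(0.279×0.473) = 810.43 tonne/day.
Recycle n8 = 0.527×810.43 = 427.1 tonne/day.
Combined feed n9 = 690 + 427.1 = 1117.1 tonne/day.

1117 tonne/day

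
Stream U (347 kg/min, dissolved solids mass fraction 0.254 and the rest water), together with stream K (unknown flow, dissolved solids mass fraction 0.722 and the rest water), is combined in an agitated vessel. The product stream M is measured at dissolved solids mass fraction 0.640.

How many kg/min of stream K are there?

Let K be the unknown flow. Total out = 347 + K.
dissolved solids balance: 88.138 + 0.722·K = 0.640·(347 + K)
(0.722 − 0.640)·K = 0.640×347 − 88.138 = 133.94
K = 133.94 / 0.082 = 1633.4 kg/min

1633 kg/min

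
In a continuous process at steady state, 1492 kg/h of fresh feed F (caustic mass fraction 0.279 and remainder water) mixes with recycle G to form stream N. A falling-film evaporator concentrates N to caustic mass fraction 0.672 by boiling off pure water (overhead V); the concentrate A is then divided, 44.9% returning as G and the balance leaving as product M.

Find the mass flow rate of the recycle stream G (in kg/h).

504.8 kg/h

Overall caustic balance (none leaves overhead): caustic in fresh feed = caustic in product, i.e. 1492×0.279 = (1−0.449)·A·0.672.
A = 416.27/(0.672×0.551) = 1124.2 kg/h.
Recycle G = 0.449×1124.2 = 504.78 kg/h.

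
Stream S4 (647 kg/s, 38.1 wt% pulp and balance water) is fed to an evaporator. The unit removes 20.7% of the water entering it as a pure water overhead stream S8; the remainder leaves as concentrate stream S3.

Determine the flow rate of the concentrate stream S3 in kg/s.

water entering = 647×0.619 = 400.49 kg/s; overhead removed = 0.207×400.49 = 82.902 kg/s.
Concentrate = 647 − 82.902 = 564.1 kg/s.

564.1 kg/s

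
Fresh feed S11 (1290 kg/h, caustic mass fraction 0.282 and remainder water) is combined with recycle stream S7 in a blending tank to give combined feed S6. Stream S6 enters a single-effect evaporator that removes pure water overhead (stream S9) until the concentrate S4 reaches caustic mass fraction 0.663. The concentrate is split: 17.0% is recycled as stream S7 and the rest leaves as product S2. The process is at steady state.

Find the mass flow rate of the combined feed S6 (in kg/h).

1402 kg/h

Overall caustic balance (none leaves overhead): caustic in fresh feed = caustic in product, i.e. 1290×0.282 = (1−0.170)·S4·0.663.
S4 = 363.78/(0.663×0.830) = 661.07 kg/h.
Recycle S7 = 0.170×661.07 = 112.38 kg/h.
Combined feed S6 = 1290 + 112.38 = 1402.4 kg/h.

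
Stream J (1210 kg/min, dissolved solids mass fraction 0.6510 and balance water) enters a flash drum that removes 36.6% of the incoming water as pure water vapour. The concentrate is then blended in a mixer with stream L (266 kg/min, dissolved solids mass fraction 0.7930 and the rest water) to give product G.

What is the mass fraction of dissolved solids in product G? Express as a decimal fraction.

0.7557

Vapour removed = 0.366×0.349×1210 = 154.56 kg/min; concentrate = 1055.4 kg/min.
dissolved solids reaching the mixer = 787.71 (from concentrate) + 266×0.793 = 998.65 kg/min.
Product flow = 1055.4 + 266 = 1321.4 kg/min; dissolved solids fraction = 0.7557.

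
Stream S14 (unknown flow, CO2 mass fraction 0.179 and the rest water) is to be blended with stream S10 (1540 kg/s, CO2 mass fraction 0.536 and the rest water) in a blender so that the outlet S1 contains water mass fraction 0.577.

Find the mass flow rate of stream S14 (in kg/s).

713.2 kg/s

Let S14 be the unknown flow. Total out = 1540 + S14.
water balance: 714.56 + 0.821·S14 = 0.577·(1540 + S14)
(0.821 − 0.577)·S14 = 0.577×1540 − 714.56 = 174.02
S14 = 174.02 / 0.244 = 713.2 kg/s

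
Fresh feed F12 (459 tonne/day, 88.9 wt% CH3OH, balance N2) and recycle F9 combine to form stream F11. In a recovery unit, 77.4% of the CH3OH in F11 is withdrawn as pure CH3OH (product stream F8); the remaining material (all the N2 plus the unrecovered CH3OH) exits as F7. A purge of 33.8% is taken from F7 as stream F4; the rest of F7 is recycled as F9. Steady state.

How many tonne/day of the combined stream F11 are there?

N2 enters only via F12 and leaves only via the purge: 459×0.111 = 0.338×(N2 in F7), and the recovery unit passes all N2, so N2 in F11 = N2 in F7 = 150.74 tonne/day.
CH3OH in F11: m_A = 459×0.889 + (1−0.338)·(1−0.774)·m_A, so m_A = 408.05/0.8504 = 479.84 tonne/day.
F11 = 479.84 + 150.74 = 630.58 tonne/day.

630.6 tonne/day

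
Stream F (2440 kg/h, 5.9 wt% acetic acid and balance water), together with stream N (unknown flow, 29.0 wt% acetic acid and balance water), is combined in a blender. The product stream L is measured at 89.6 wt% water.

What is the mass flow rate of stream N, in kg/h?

590.3 kg/h

Let N be the unknown flow. Total out = 2440 + N.
water balance: 2296 + 0.710·N = 0.896·(2440 + N)
(0.710 − 0.896)·N = 0.896×2440 − 2296 = -109.8
N = -109.8 / -0.186 = 590.32 kg/h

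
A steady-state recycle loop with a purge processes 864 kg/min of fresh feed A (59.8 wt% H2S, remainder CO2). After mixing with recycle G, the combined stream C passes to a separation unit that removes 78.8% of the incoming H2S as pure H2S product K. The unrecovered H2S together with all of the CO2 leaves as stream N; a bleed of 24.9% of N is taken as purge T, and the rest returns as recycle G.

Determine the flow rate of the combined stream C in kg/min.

2009 kg/min

CO2 enters only via A and leaves only via the purge: 864×0.402 = 0.249×(CO2 in N), and the separation unit passes all CO2, so CO2 in C = CO2 in N = 1394.9 kg/min.
H2S in C: m_A = 864×0.598 + (1−0.249)·(1−0.788)·m_A, so m_A = 516.67/0.8408 = 614.51 kg/min.
C = 614.51 + 1394.9 = 2009.4 kg/min.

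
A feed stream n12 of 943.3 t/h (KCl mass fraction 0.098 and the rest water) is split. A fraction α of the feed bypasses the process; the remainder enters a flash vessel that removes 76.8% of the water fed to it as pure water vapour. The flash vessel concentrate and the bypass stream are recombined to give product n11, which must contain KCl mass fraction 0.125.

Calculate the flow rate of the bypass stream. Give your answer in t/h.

649.2 t/h

All 943.3×0.098 = 92.443 t/h of KCl reaches n11, so n11 = 92.443/0.125 = 739.55 t/h and vapour = 203.75 t/h.
The evaporator receives (1−α)·943.3 of feed at 0.902 water and removes 0.768 of that water:
0.768×0.902×(1−α)×943.3 = 203.75
(1−α) = 203.75/653.46 = 0.3118;  α = 0.6882.
Bypass flow = 0.6882×943.3 = 649.17 t/h.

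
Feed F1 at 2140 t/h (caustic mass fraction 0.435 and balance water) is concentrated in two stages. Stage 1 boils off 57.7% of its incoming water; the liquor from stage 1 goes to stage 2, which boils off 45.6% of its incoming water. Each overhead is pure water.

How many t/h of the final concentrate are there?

water in feed = 2140×0.565 = 1209.1 t/h.
After stage 1: water left = (1−0.577)×1209.1 = 511.45; stream total = 1442.3 t/h.
After stage 2: water left = (1−0.456)×511.45 = 278.23; final concentrate = 1209.1 t/h.

1209 t/h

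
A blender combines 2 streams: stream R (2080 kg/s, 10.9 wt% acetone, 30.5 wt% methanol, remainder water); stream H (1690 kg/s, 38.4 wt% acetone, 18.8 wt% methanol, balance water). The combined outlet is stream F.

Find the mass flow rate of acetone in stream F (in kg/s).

acetone out = acetone in = 2080×0.109 + 1690×0.384 = 875.68 kg/s.

875.7 kg/s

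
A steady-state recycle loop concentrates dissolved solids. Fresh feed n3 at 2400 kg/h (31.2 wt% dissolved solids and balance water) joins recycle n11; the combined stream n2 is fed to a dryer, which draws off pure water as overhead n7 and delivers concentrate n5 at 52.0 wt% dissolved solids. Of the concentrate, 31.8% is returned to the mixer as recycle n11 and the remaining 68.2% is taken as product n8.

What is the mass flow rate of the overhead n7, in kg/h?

960 kg/h

Overall dissolved solids balance (none leaves overhead): dissolved solids in fresh feed = dissolved solids in product, i.e. 2400×0.312 = (1−0.318)·n5·0.520.
n5 = 748.8/(0.520×0.682) = 2111.4 kg/h.
Recycle n11 = 0.318×2111.4 = 671.44 kg/h.
Combined feed n2 = 2400 + 671.44 = 3071.4 kg/h.
Overhead n7 = n2 − n5 = 3071.4 − 2111.4 = 960 kg/h.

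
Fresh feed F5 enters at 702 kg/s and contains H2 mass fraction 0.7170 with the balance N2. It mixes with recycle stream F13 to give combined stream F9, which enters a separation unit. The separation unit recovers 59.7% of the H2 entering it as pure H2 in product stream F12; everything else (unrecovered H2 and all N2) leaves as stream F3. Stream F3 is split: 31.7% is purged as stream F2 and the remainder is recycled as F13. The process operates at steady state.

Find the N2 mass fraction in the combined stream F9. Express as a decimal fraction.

0.4743

N2 enters only via F5 and leaves only via the purge: 702×0.283 = 0.317×(N2 in F3), and the separation unit passes all N2, so N2 in F9 = N2 in F3 = 626.71 kg/s.
H2 in F9: m_A = 702×0.717 + (1−0.317)·(1−0.597)·m_A, so m_A = 503.33/0.7248 = 694.49 kg/s.
F9 = 694.49 + 626.71 = 1321.2 kg/s.
N2 fraction in F9 = 626.71/1321.2 = 0.4743.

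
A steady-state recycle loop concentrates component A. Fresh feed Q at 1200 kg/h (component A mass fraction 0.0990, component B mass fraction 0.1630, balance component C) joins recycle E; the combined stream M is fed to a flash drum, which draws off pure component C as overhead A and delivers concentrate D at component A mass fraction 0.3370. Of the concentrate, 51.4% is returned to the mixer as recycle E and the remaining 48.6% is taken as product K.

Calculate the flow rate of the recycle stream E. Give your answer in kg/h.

Overall component A balance (none leaves overhead): component A in fresh feed = component A in product, i.e. 1200×0.099 = (1−0.514)·D·0.337.
D = 118.8/(0.337×0.486) = 725.35 kg/h.
Recycle E = 0.514×725.35 = 372.83 kg/h.

372.8 kg/h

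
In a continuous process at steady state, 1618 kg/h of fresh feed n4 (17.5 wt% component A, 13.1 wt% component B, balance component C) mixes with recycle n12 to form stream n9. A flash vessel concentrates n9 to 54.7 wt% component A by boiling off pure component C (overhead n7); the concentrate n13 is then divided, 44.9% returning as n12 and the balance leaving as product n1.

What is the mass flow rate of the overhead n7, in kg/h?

Overall component A balance (none leaves overhead): component A in fresh feed = component A in product, i.e. 1618×0.175 = (1−0.449)·n13·0.547.
n13 = 283.15/(0.547×0.551) = 939.46 kg/h.
Recycle n12 = 0.449×939.46 = 421.82 kg/h.
Combined feed n9 = 1618 + 421.82 = 2039.8 kg/h.
Overhead n7 = n9 − n13 = 2039.8 − 939.46 = 1100.4 kg/h.

1100 kg/h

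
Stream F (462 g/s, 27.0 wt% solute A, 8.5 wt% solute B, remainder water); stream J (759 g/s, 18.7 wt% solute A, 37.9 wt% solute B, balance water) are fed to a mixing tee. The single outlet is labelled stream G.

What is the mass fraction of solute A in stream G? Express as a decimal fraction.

Total flow out = 462 + 759 = 1221 g/s.
solute A in = 462×0.270 + 759×0.187 = 266.67 g/s.
solute A mass fraction in G = 266.67/1221 = 0.218.

0.218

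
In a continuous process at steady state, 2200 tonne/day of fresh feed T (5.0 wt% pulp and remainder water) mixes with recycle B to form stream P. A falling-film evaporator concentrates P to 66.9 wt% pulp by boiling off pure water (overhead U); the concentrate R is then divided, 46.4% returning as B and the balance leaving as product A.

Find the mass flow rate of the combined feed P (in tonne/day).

Overall pulp balance (none leaves overhead): pulp in fresh feed = pulp in product, i.e. 2200×0.050 = (1−0.464)·R·0.669.
R = 110/(0.669×0.536) = 306.76 tonne/day.
Recycle B = 0.464×306.76 = 142.34 tonne/day.
Combined feed P = 2200 + 142.34 = 2342.3 tonne/day.

2342 tonne/day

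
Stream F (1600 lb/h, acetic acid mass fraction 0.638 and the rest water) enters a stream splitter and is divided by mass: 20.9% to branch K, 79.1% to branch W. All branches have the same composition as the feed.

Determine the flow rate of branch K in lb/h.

334.4 lb/h

Branch K flow = 0.209×1600 = 334.4 lb/h.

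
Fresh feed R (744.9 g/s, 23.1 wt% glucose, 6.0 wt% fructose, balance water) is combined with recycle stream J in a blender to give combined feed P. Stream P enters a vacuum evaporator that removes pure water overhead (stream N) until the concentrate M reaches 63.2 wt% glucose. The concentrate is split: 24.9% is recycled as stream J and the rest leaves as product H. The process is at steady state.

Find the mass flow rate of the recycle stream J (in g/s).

Overall glucose balance (none leaves overhead): glucose in fresh feed = glucose in product, i.e. 744.9×0.231 = (1−0.249)·M·0.632.
M = 172.07/(0.632×0.751) = 362.54 g/s.
Recycle J = 0.249×362.54 = 90.272 g/s.

90.27 g/s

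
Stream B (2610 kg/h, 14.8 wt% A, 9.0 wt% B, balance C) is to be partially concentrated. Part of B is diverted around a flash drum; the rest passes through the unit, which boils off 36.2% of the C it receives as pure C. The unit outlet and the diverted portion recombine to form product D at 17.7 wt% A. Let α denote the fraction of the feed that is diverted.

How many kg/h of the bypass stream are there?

All 2610×0.148 = 386.28 kg/h of A reaches D, so D = 386.28/0.177 = 2182.4 kg/h and vapour = 427.63 kg/h.
The evaporator receives (1−α)·2610 of feed at 0.762 C and removes 0.362 of that C:
0.362×0.762×(1−α)×2610 = 427.63
(1−α) = 427.63/719.95 = 0.5940;  α = 0.4060.
Bypass flow = 0.4060×2610 = 1059.8 kg/h.

1060 kg/h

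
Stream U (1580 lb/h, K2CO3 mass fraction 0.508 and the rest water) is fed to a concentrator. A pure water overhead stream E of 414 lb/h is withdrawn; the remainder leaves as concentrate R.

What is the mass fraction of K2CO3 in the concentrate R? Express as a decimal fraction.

0.688

K2CO3 is not removed: 1580×0.508 = 802.64 lb/h of K2CO3 enters R.
Concentrate = 1580 − 414 = 1166 lb/h.
Mass fraction = 802.64/1166 = 0.688.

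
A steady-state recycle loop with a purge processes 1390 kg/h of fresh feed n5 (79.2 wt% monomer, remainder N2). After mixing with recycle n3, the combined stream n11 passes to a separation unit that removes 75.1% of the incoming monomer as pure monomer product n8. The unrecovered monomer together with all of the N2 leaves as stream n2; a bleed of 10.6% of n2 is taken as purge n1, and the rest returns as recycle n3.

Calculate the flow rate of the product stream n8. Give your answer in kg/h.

1064 kg/h

monomer in n11: m_A = 1390×0.792 + (1−0.106)·(1−0.751)·m_A, so m_A = 1100.9/0.7774 = 1416.1 kg/h.
Product n8 = 0.751×1416.1 = 1063.5 kg/h.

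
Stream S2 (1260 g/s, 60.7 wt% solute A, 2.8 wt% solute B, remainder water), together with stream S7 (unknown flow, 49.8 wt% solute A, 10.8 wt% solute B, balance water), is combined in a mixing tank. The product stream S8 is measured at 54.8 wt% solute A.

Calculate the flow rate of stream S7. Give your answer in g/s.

1487 g/s

Let S7 be the unknown flow. Total out = 1260 + S7.
solute A balance: 764.82 + 0.498·S7 = 0.548·(1260 + S7)
(0.498 − 0.548)·S7 = 0.548×1260 − 764.82 = -74.34
S7 = -74.34 / -0.050 = 1486.8 g/s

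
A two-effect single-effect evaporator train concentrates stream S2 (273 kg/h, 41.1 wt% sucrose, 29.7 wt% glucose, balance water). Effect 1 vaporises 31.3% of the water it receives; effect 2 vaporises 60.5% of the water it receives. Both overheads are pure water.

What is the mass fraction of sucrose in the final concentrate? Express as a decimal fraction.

0.522

water in feed = 273×0.292 = 79.716 kg/h.
After stage 1: water left = (1−0.313)×79.716 = 54.765; stream total = 248.05 kg/h.
After stage 2: water left = (1−0.605)×54.765 = 21.632; final concentrate = 214.92 kg/h.
sucrose fraction = 112.2/214.92 = 0.522.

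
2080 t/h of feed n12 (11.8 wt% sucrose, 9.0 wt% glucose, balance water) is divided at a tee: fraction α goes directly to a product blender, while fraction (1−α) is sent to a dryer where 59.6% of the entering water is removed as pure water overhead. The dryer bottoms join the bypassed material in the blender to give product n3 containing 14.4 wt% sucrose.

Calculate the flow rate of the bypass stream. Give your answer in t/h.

1284 t/h

All 2080×0.118 = 245.44 t/h of sucrose reaches n3, so n3 = 245.44/0.144 = 1704.4 t/h and vapour = 375.56 t/h.
The evaporator receives (1−α)·2080 of feed at 0.792 water and removes 0.596 of that water:
0.596×0.792×(1−α)×2080 = 375.56
(1−α) = 375.56/981.83 = 0.3825;  α = 0.6175.
Bypass flow = 0.6175×2080 = 1284.4 t/h.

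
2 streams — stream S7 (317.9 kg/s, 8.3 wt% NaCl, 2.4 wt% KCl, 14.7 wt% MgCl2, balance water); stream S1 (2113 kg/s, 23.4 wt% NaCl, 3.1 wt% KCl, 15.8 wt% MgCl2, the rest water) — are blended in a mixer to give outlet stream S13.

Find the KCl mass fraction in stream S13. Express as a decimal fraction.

0.030

Total flow out = 317.9 + 2113 = 2430.9 kg/s.
KCl in = 317.9×0.024 + 2113×0.031 = 73.133 kg/s.
KCl mass fraction in S13 = 73.133/2430.9 = 0.030.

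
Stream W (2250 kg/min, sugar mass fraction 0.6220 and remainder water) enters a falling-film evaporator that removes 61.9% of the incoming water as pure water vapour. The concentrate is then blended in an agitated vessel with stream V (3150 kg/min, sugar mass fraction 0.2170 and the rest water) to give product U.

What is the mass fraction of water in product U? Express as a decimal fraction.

Vapour removed = 0.619×0.378×2250 = 526.46 kg/min; concentrate = 1723.5 kg/min.
water reaching the mixer = 324.04 (from concentrate) + 3150×0.783 = 2790.5 kg/min.
Product flow = 1723.5 + 3150 = 4873.5 kg/min; water fraction = 0.5726.

0.5726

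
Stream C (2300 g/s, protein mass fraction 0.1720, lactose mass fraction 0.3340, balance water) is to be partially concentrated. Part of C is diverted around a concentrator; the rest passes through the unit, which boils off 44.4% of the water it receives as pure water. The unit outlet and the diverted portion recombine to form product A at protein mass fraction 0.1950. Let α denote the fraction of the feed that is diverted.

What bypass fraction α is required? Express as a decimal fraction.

All 2300×0.172 = 395.6 g/s of protein reaches A, so A = 395.6/0.195 = 2028.7 g/s and vapour = 271.28 g/s.
The evaporator receives (1−α)·2300 of feed at 0.494 water and removes 0.444 of that water:
0.444×0.494×(1−α)×2300 = 271.28
(1−α) = 271.28/504.47 = 0.5378;  α = 0.4622.

0.462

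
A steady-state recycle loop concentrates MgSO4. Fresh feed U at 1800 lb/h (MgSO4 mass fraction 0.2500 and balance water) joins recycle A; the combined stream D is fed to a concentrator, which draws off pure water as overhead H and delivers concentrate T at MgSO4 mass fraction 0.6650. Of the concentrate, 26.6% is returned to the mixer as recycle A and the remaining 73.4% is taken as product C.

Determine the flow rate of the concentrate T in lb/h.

Overall MgSO4 balance (none leaves overhead): MgSO4 in fresh feed = MgSO4 in product, i.e. 1800×0.250 = (1−0.266)·T·0.665.
T = 450/(0.665×0.734) = 921.92 lb/h.

921.9 lb/h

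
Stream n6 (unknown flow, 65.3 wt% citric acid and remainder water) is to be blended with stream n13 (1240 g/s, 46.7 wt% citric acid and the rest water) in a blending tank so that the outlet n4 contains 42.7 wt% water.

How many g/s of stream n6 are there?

1643 g/s

Let n6 be the unknown flow. Total out = 1240 + n6.
water balance: 660.92 + 0.347·n6 = 0.427·(1240 + n6)
(0.347 − 0.427)·n6 = 0.427×1240 − 660.92 = -131.44
n6 = -131.44 / -0.080 = 1643 g/s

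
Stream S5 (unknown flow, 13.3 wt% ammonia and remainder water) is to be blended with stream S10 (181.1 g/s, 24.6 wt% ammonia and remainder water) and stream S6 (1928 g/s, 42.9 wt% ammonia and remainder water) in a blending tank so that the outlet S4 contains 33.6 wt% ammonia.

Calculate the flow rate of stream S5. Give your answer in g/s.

Let S5 be the unknown flow. Total out = 2109.1 + S5.
ammonia balance: 871.66 + 0.133·S5 = 0.336·(2109.1 + S5)
(0.133 − 0.336)·S5 = 0.336×2109.1 − 871.66 = -163
S5 = -163 / -0.203 = 802.98 g/s

803 g/s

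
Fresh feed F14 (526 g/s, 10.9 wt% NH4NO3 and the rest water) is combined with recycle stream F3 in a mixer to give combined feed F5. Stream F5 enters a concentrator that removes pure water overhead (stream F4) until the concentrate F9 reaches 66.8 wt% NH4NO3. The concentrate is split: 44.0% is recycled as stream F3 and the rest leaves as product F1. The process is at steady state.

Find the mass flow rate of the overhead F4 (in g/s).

440.2 g/s

Overall NH4NO3 balance (none leaves overhead): NH4NO3 in fresh feed = NH4NO3 in product, i.e. 526×0.109 = (1−0.440)·F9·0.668.
F9 = 57.334/(0.668×0.560) = 153.27 g/s.
Recycle F3 = 0.440×153.27 = 67.437 g/s.
Combined feed F5 = 526 + 67.437 = 593.44 g/s.
Overhead F4 = F5 − F9 = 593.44 − 153.27 = 440.17 g/s.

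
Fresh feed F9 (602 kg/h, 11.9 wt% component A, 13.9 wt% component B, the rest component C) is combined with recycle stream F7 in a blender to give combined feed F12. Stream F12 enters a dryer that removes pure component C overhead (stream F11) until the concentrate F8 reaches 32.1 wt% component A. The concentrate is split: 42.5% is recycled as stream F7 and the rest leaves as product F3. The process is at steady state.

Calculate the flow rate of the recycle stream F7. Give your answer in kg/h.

165 kg/h

Overall component A balance (none leaves overhead): component A in fresh feed = component A in product, i.e. 602×0.119 = (1−0.425)·F8·0.321.
F8 = 71.638/(0.321×0.575) = 388.12 kg/h.
Recycle F7 = 0.425×388.12 = 164.95 kg/h.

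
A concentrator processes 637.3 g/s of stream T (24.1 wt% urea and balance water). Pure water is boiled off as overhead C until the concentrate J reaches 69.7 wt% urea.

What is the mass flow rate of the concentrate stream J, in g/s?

220.4 g/s

urea is conserved: 637.3×0.241 = 153.59 g/s all reports to the concentrate.
Concentrate = 153.59/(target fraction) = 220.36 g/s.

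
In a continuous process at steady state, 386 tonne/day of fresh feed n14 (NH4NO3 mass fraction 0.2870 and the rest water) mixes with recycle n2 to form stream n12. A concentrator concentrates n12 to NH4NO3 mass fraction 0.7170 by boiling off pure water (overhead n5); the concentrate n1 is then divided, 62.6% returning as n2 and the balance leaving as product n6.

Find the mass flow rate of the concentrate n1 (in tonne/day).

413.1 tonne/day

Overall NH4NO3 balance (none leaves overhead): NH4NO3 in fresh feed = NH4NO3 in product, i.e. 386×0.287 = (1−0.626)·n1·0.717.
n1 = 110.78/(0.717×0.374) = 413.12 tonne/day.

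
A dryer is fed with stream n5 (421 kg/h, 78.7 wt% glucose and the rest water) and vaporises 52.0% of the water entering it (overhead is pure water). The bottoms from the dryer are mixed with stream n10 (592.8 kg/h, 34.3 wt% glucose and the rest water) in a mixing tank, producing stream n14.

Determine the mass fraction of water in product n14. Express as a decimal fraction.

Vapour removed = 0.520×0.213×421 = 46.63 kg/h; concentrate = 374.37 kg/h.
water reaching the mixer = 43.043 (from concentrate) + 592.8×0.657 = 432.51 kg/h.
Product flow = 374.37 + 592.8 = 967.17 kg/h; water fraction = 0.447.

0.447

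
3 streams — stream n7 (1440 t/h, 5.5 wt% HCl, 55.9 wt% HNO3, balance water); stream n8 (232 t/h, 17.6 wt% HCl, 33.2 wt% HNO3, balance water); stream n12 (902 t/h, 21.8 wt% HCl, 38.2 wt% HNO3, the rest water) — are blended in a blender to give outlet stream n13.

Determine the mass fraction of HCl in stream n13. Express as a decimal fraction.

Total flow out = 1440 + 232 + 902 = 2574 t/h.
HCl in = 1440×0.055 + 232×0.176 + 902×0.218 = 316.67 t/h.
HCl mass fraction in n13 = 316.67/2574 = 0.123.

0.123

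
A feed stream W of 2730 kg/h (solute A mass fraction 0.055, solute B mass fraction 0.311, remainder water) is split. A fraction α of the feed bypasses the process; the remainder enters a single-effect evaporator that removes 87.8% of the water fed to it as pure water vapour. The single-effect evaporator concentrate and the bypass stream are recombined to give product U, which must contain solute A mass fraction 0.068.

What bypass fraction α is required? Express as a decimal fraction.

0.657

All 2730×0.055 = 150.15 kg/h of solute A reaches U, so U = 150.15/0.068 = 2208.1 kg/h and vapour = 521.91 kg/h.
The evaporator receives (1−α)·2730 of feed at 0.634 water and removes 0.878 of that water:
0.878×0.634×(1−α)×2730 = 521.91
(1−α) = 521.91/1519.7 = 0.3434;  α = 0.6566.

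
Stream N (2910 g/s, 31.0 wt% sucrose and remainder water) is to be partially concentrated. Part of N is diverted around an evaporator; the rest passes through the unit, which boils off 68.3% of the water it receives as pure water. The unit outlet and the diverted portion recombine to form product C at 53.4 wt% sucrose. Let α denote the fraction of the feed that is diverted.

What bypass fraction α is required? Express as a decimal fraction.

0.110

All 2910×0.310 = 902.1 g/s of sucrose reaches C, so C = 902.1/0.534 = 1689.3 g/s and vapour = 1220.7 g/s.
The evaporator receives (1−α)·2910 of feed at 0.690 water and removes 0.683 of that water:
0.683×0.690×(1−α)×2910 = 1220.7
(1−α) = 1220.7/1371.4 = 0.8901;  α = 0.1099.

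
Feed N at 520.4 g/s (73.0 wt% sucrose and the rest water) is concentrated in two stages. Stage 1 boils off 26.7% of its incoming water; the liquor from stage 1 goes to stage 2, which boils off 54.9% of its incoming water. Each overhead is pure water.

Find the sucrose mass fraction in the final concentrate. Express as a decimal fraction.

0.891

water in feed = 520.4×0.270 = 140.51 g/s.
After stage 1: water left = (1−0.267)×140.51 = 102.99; stream total = 482.88 g/s.
After stage 2: water left = (1−0.549)×102.99 = 46.45; final concentrate = 426.34 g/s.
sucrose fraction = 379.89/426.34 = 0.891.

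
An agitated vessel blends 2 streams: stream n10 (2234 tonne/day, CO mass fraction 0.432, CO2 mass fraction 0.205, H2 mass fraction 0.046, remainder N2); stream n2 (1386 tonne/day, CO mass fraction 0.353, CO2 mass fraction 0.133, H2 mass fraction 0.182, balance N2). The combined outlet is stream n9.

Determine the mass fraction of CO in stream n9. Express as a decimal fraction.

0.402

Total flow out = 2234 + 1386 = 3620 tonne/day.
CO in = 2234×0.432 + 1386×0.353 = 1454.3 tonne/day.
CO mass fraction in n9 = 1454.3/3620 = 0.402.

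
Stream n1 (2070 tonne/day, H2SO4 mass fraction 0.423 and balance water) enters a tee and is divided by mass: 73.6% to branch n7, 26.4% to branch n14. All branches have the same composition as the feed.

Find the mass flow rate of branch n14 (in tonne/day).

546.5 tonne/day

Branch n14 flow = 0.264×2070 = 546.48 tonne/day.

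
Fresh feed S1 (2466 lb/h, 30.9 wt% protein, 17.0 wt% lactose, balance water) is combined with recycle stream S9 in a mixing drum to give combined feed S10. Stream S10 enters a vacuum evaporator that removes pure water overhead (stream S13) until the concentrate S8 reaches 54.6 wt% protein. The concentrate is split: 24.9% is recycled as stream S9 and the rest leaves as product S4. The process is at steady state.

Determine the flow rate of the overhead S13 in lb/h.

Overall protein balance (none leaves overhead): protein in fresh feed = protein in product, i.e. 2466×0.309 = (1−0.249)·S8·0.546.
S8 = 761.99/(0.546×0.751) = 1858.3 lb/h.
Recycle S9 = 0.249×1858.3 = 462.72 lb/h.
Combined feed S10 = 2466 + 462.72 = 2928.7 lb/h.
Overhead S13 = S10 − S8 = 2928.7 − 1858.3 = 1070.4 lb/h.

1070 lb/h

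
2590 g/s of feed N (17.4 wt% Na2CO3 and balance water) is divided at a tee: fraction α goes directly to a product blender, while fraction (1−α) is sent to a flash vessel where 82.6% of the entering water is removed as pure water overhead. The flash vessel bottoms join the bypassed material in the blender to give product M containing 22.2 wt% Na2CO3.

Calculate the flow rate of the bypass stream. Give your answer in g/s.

1769 g/s

All 2590×0.174 = 450.66 g/s of Na2CO3 reaches M, so M = 450.66/0.222 = 2030 g/s and vapour = 560 g/s.
The evaporator receives (1−α)·2590 of feed at 0.826 water and removes 0.826 of that water:
0.826×0.826×(1−α)×2590 = 560
(1−α) = 560/1767.1 = 0.3169;  α = 0.6831.
Bypass flow = 0.6831×2590 = 1769.2 g/s.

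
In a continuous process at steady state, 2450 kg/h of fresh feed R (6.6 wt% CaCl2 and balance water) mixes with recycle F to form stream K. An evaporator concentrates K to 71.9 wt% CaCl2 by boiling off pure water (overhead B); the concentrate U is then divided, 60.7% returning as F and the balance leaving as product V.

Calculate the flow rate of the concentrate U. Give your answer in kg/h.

Overall CaCl2 balance (none leaves overhead): CaCl2 in fresh feed = CaCl2 in product, i.e. 2450×0.066 = (1−0.607)·U·0.719.
U = 161.7/(0.719×0.393) = 572.25 kg/h.

572.3 kg/h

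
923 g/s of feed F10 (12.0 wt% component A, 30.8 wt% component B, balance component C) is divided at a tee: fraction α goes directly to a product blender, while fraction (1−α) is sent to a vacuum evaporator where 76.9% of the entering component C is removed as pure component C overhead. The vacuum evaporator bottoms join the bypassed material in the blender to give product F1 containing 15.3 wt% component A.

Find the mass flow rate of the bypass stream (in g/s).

All 923×0.120 = 110.76 g/s of component A reaches F1, so F1 = 110.76/0.153 = 723.92 g/s and vapour = 199.08 g/s.
The evaporator receives (1−α)·923 of feed at 0.572 component C and removes 0.769 of that component C:
0.769×0.572×(1−α)×923 = 199.08
(1−α) = 199.08/406 = 0.4903;  α = 0.5097.
Bypass flow = 0.5097×923 = 470.41 g/s.

470.4 g/s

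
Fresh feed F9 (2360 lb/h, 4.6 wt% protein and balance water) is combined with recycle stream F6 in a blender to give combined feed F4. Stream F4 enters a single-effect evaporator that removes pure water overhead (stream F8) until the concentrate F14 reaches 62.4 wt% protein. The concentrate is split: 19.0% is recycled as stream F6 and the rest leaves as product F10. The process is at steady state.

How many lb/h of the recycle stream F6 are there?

40.81 lb/h

Overall protein balance (none leaves overhead): protein in fresh feed = protein in product, i.e. 2360×0.046 = (1−0.190)·F14·0.624.
F14 = 108.56/(0.624×0.810) = 214.78 lb/h.
Recycle F6 = 0.190×214.78 = 40.809 lb/h.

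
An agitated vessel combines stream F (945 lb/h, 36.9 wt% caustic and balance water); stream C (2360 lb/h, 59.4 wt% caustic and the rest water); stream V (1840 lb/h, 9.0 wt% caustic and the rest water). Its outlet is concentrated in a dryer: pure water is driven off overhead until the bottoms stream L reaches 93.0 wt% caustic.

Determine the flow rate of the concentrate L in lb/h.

2060 lb/h

caustic entering = 945×0.369 + 2360×0.594 + 1840×0.090 = 1916.1 lb/h.
All caustic reports to L, so L = 1916.1/0.930 = 2060.4 lb/h.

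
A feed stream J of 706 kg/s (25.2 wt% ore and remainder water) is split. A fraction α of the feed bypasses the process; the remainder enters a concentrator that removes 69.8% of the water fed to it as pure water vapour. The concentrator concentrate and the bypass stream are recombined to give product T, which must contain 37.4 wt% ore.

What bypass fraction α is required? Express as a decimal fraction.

All 706×0.252 = 177.91 kg/s of ore reaches T, so T = 177.91/0.374 = 475.7 kg/s and vapour = 230.3 kg/s.
The evaporator receives (1−α)·706 of feed at 0.748 water and removes 0.698 of that water:
0.698×0.748×(1−α)×706 = 230.3
(1−α) = 230.3/368.61 = 0.6248;  α = 0.3752.

0.375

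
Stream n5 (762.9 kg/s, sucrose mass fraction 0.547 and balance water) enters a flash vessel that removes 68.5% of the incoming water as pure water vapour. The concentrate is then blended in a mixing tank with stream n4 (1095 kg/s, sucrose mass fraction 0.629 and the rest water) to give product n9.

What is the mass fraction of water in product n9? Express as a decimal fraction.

0.318

Vapour removed = 0.685×0.453×762.9 = 236.73 kg/s; concentrate = 526.17 kg/s.
water reaching the mixer = 108.86 (from concentrate) + 1095×0.371 = 515.11 kg/s.
Product flow = 526.17 + 1095 = 1621.2 kg/s; water fraction = 0.318.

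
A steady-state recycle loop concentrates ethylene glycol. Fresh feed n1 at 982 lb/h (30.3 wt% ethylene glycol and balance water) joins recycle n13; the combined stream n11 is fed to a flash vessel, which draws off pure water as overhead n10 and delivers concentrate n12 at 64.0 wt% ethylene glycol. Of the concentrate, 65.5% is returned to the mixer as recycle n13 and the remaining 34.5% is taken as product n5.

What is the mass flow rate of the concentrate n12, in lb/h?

Overall ethylene glycol balance (none leaves overhead): ethylene glycol in fresh feed = ethylene glycol in product, i.e. 982×0.303 = (1−0.655)·n12·0.640.
n12 = 297.55/(0.640×0.345) = 1347.6 lb/h.

1348 lb/h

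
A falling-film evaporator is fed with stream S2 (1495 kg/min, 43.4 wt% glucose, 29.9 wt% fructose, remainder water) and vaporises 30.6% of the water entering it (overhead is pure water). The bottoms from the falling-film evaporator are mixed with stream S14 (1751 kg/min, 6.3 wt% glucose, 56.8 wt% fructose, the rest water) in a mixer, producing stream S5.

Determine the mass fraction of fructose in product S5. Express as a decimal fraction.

0.4615

Vapour removed = 0.306×0.267×1495 = 122.14 kg/min; concentrate = 1372.9 kg/min.
fructose reaching the mixer = 447 (from concentrate) + 1751×0.568 = 1441.6 kg/min.
Product flow = 1372.9 + 1751 = 3123.9 kg/min; fructose fraction = 0.4615.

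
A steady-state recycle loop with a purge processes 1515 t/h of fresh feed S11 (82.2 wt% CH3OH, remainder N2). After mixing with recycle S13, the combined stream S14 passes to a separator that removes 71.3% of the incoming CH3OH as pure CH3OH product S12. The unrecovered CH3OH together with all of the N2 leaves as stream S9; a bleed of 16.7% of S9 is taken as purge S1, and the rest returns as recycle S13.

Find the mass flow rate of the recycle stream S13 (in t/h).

N2 enters only via S11 and leaves only via the purge: 1515×0.178 = 0.167×(N2 in S9), and the separator passes all N2, so N2 in S14 = N2 in S9 = 1614.8 t/h.
CH3OH in S14: m_A = 1515×0.822 + (1−0.167)·(1−0.713)·m_A, so m_A = 1245.3/0.7609 = 1636.6 t/h.
S9 = (1−0.713)×1636.6 + 1614.8 = 2084.5 t/h.
Recycle S13 = (1−0.167)×2084.5 = 1736.4 t/h.

1736 t/h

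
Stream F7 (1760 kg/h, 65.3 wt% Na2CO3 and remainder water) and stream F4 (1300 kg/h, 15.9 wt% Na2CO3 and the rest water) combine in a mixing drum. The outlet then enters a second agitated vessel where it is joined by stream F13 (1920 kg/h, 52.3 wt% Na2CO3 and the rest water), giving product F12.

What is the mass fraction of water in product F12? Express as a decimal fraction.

Overall, product flow = 4980 kg/h.
water in = 1760×0.347 + 1300×0.841 + 1920×0.477 = 2619.9 kg/h.
water fraction in F12 = 0.526.

0.526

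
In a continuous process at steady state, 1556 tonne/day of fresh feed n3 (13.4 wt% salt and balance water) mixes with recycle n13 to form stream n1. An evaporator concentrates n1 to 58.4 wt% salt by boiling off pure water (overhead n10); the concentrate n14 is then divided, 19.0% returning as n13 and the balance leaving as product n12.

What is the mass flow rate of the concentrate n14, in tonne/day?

Overall salt balance (none leaves overhead): salt in fresh feed = salt in product, i.e. 1556×0.134 = (1−0.190)·n14·0.584.
n14 = 208.5/(0.584×0.810) = 440.77 tonne/day.

440.8 tonne/day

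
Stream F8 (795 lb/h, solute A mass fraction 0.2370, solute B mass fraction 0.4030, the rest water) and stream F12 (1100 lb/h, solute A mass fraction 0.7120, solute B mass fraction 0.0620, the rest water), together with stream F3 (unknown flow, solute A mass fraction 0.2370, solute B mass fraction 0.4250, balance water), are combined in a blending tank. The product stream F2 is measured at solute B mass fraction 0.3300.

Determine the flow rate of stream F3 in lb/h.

2492 lb/h

Let F3 be the unknown flow. Total out = 1895 + F3.
solute B balance: 388.59 + 0.425·F3 = 0.330·(1895 + F3)
(0.425 − 0.330)·F3 = 0.330×1895 − 388.59 = 236.76
F3 = 236.76 / 0.095 = 2492.3 lb/h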